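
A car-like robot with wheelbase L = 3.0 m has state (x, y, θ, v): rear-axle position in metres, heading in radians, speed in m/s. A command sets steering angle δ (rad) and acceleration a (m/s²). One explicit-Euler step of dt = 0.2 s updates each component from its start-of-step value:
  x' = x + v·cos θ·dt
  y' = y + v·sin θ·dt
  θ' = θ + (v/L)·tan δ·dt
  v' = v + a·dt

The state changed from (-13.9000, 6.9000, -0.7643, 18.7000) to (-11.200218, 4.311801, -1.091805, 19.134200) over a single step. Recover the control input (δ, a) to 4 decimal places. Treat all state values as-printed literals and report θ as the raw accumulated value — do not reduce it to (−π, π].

δ = -0.2569, a = 2.1710

a = (v'−v)/dt = (0.434200)/0.2 = 2.1710
Δθ = θ'−θ = -0.327505;  (v·dt/L) = 18.7000·0.2/3.0 = 1.246667
tan δ = Δθ·L/(v·dt) = -0.262705  →  δ = -0.2569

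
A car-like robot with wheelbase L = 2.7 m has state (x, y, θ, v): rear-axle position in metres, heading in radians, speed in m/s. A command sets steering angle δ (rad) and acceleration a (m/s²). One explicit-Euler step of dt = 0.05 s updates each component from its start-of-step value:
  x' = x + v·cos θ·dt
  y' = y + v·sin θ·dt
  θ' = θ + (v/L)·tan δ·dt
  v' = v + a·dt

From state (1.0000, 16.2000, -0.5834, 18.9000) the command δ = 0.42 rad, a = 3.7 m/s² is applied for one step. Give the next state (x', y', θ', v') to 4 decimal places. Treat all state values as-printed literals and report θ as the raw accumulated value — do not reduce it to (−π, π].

(1.7887, 15.6794, -0.4271, 19.0850)

x' = 1.0000 + 18.9000·cos(-0.5834)·0.05 = 1.7887
y' = 16.2000 + 18.9000·sin(-0.5834)·0.05 = 15.6794
θ' = -0.5834 + (18.9000/2.7)·tan(0.42)·0.05 = -0.4271
v' = 18.9000 + 3.7000·0.05 = 19.0850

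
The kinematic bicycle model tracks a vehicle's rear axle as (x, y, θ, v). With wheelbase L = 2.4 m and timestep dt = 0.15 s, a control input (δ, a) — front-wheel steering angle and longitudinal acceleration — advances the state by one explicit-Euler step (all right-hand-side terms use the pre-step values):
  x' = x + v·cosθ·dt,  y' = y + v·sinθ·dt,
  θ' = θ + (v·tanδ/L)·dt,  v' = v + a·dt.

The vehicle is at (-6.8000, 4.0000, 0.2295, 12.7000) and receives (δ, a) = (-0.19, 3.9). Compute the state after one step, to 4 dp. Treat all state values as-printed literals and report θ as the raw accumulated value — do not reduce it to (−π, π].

x' = -6.8000 + 12.7000·cos(0.2295)·0.15 = -4.9449
y' = 4.0000 + 12.7000·sin(0.2295)·0.15 = 4.4334
θ' = 0.2295 + (12.7000/2.4)·tan(-0.19)·0.15 = 0.0768
v' = 12.7000 + 3.9000·0.15 = 13.2850

(-4.9449, 4.4334, 0.0768, 13.2850)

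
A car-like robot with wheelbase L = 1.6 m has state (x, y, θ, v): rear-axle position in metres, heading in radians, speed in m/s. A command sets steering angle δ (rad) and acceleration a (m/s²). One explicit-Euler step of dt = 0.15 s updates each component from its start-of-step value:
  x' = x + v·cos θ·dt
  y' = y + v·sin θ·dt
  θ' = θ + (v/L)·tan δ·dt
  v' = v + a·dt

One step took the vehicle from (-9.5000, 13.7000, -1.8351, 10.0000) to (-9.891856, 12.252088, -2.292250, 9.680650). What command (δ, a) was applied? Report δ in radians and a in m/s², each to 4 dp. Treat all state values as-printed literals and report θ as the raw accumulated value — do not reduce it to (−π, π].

δ = -0.4537, a = -2.1290

a = (v'−v)/dt = (-0.319350)/0.15 = -2.1290
Δθ = θ'−θ = -0.457150;  (v·dt/L) = 10.0000·0.15/1.6 = 0.937500
tan δ = Δθ·L/(v·dt) = -0.487627  →  δ = -0.4537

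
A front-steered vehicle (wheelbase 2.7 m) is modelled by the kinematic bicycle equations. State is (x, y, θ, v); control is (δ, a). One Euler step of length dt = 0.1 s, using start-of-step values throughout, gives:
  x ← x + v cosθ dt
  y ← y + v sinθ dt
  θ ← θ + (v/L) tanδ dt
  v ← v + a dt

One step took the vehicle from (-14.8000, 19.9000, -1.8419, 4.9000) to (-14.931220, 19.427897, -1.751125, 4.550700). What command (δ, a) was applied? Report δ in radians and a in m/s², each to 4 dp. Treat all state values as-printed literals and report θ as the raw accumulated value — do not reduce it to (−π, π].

a = (v'−v)/dt = (-0.349300)/0.1 = -3.4930
Δθ = θ'−θ = 0.090775;  (v·dt/L) = 4.9000·0.1/2.7 = 0.181481
tan δ = Δθ·L/(v·dt) = 0.500189  →  δ = 0.4638

δ = 0.4638, a = -3.4930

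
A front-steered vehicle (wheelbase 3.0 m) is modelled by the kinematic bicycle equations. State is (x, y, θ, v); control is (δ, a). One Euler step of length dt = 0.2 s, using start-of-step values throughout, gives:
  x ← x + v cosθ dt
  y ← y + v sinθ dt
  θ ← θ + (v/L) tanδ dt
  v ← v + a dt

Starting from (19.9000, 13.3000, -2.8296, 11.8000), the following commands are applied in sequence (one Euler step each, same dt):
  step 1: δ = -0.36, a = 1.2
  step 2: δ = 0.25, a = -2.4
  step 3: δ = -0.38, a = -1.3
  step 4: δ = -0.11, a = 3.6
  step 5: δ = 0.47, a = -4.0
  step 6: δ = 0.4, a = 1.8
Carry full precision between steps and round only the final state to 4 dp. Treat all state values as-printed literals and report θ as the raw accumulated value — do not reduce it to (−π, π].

(6.1883, 12.1077, -2.5885, 11.5800)

after step 1 (δ=-0.36, a=1.2): (17.653932, 12.575585, -3.125704, 12.040000)
after step 2 (δ=0.25, a=-2.4): (15.246236, 12.537325, -2.920749, 11.560000)
after step 3 (δ=-0.38, a=-1.3): (12.990387, 12.030875, -3.228563, 11.300000)
after step 4 (δ=-0.11, a=3.6): (10.738929, 12.227181, -3.311766, 12.020000)
after step 5 (δ=0.47, a=-4.0): (8.369654, 12.634305, -2.904716, 11.220000)
after step 6 (δ=0.4, a=1.8): (6.188316, 12.107711, -2.588466, 11.580000)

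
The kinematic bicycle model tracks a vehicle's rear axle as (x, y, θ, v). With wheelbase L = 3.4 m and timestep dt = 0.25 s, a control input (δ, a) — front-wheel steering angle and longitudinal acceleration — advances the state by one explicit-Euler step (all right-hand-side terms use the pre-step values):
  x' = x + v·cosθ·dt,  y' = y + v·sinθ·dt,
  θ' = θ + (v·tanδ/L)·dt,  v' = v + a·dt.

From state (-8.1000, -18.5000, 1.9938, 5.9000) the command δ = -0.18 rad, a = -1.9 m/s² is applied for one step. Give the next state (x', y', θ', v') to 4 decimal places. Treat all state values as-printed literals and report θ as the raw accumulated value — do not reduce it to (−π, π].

x' = -8.1000 + 5.9000·cos(1.9938)·0.25 = -8.7055
y' = -18.5000 + 5.9000·sin(1.9938)·0.25 = -17.1550
θ' = 1.9938 + (5.9000/3.4)·tan(-0.18)·0.25 = 1.9149
v' = 5.9000 − 1.9000·0.25 = 5.4250

(-8.7055, -17.1550, 1.9149, 5.4250)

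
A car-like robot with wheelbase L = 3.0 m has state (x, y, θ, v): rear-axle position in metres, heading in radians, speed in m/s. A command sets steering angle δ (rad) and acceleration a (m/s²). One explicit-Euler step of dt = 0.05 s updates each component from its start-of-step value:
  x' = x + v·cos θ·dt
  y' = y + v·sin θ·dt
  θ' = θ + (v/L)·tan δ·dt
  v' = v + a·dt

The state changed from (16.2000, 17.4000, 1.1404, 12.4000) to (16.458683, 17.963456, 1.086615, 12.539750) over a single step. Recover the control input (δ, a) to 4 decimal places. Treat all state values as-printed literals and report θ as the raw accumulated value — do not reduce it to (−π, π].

a = (v'−v)/dt = (0.139750)/0.05 = 2.7950
Δθ = θ'−θ = -0.053785;  (v·dt/L) = 12.4000·0.05/3.0 = 0.206667
tan δ = Δθ·L/(v·dt) = -0.260250  →  δ = -0.2546

δ = -0.2546, a = 2.7950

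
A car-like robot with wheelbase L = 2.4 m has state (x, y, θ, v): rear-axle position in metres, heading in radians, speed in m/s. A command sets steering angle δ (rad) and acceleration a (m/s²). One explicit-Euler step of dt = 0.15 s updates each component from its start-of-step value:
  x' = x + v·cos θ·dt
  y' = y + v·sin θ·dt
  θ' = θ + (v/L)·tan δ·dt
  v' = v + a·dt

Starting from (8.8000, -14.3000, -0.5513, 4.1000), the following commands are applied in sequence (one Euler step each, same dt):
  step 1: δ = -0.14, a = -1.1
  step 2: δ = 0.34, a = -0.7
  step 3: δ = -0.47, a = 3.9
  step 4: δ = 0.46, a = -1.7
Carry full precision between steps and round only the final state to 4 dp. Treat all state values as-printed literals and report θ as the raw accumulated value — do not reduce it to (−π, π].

(10.8575, -15.6108, -0.4853, 4.1600)

after step 1 (δ=-0.14, a=-1.1): (9.323884, -14.622134, -0.587411, 3.935000)
after step 2 (δ=0.34, a=-0.7): (9.815195, -14.949255, -0.500414, 3.830000)
after step 3 (δ=-0.47, a=3.9): (10.319253, -15.224894, -0.622008, 4.415000)
after step 4 (δ=0.46, a=-1.7): (10.857470, -15.610766, -0.485296, 4.160000)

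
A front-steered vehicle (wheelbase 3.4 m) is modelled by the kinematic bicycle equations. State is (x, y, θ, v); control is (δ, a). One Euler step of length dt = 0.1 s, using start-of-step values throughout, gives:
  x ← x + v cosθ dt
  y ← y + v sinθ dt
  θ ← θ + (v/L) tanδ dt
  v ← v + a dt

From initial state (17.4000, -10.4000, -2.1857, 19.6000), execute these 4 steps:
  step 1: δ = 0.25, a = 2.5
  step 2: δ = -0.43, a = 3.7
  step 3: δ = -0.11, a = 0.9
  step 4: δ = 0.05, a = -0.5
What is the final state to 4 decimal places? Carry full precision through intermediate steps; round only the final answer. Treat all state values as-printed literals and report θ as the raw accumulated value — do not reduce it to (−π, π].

(12.5592, -16.6855, -2.3420, 20.2600)

after step 1 (δ=0.25, a=2.5): (16.269316, -12.000985, -2.038503, 19.850000)
after step 2 (δ=-0.43, a=3.7): (15.374397, -13.772805, -2.306257, 20.220000)
after step 3 (δ=-0.11, a=0.9): (14.017780, -15.272163, -2.371939, 20.310000)
after step 4 (δ=0.05, a=-0.5): (12.559213, -16.685507, -2.342047, 20.260000)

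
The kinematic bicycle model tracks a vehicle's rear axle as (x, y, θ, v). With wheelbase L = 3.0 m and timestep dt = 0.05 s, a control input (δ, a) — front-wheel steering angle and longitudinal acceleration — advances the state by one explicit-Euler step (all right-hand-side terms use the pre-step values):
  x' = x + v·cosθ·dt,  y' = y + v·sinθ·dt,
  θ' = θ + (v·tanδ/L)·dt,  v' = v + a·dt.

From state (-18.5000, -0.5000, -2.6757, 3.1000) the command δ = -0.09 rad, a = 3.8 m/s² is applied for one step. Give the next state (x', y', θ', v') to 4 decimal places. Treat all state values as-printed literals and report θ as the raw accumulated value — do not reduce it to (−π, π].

(-18.6385, -0.5696, -2.6804, 3.2900)

x' = -18.5000 + 3.1000·cos(-2.6757)·0.05 = -18.6385
y' = -0.5000 + 3.1000·sin(-2.6757)·0.05 = -0.5696
θ' = -2.6757 + (3.1000/3.0)·tan(-0.09)·0.05 = -2.6804
v' = 3.1000 + 3.8000·0.05 = 3.2900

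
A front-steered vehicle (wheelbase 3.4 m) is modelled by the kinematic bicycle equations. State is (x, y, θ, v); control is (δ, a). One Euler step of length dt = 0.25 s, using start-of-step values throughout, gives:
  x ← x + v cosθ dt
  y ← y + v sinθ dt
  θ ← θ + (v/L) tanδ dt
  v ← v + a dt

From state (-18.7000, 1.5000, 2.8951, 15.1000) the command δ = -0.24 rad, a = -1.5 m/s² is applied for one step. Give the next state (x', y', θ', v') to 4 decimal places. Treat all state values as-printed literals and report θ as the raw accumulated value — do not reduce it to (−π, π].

x' = -18.7000 + 15.1000·cos(2.8951)·0.25 = -22.3609
y' = 1.5000 + 15.1000·sin(2.8951)·0.25 = 2.4211
θ' = 2.8951 + (15.1000/3.4)·tan(-0.24)·0.25 = 2.6234
v' = 15.1000 − 1.5000·0.25 = 14.7250

(-22.3609, 2.4211, 2.6234, 14.7250)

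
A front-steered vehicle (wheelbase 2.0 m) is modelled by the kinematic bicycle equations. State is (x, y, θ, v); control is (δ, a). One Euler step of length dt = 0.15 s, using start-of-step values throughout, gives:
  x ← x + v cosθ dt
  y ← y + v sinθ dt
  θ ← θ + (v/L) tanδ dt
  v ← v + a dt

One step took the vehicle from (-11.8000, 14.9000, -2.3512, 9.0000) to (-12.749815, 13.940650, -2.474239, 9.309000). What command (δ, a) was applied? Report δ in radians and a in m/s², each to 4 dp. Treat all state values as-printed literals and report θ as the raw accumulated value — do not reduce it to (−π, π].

δ = -0.1803, a = 2.0600

a = (v'−v)/dt = (0.309000)/0.15 = 2.0600
Δθ = θ'−θ = -0.123039;  (v·dt/L) = 9.0000·0.15/2.0 = 0.675000
tan δ = Δθ·L/(v·dt) = -0.182280  →  δ = -0.1803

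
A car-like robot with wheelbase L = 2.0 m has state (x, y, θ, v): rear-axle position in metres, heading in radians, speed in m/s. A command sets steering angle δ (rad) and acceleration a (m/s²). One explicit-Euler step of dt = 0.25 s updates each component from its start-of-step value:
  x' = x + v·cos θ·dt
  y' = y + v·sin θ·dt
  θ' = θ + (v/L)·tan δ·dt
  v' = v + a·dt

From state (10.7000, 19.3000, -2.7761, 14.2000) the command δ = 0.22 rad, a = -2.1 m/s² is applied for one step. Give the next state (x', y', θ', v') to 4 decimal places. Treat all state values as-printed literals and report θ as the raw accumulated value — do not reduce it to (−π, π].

(7.3845, 18.0312, -2.3792, 13.6750)

x' = 10.7000 + 14.2000·cos(-2.7761)·0.25 = 7.3845
y' = 19.3000 + 14.2000·sin(-2.7761)·0.25 = 18.0312
θ' = -2.7761 + (14.2000/2.0)·tan(0.22)·0.25 = -2.3792
v' = 14.2000 − 2.1000·0.25 = 13.6750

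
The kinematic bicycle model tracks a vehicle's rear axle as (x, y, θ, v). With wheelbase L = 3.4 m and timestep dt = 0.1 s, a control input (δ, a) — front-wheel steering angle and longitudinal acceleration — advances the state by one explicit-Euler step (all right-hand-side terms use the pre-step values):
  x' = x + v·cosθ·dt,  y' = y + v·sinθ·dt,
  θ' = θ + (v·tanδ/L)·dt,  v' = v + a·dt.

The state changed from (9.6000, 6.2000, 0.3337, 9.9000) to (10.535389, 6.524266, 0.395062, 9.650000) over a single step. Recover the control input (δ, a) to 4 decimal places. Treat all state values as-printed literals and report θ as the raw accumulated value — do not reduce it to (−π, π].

δ = 0.2077, a = -2.5000

a = (v'−v)/dt = (-0.250000)/0.1 = -2.5000
Δθ = θ'−θ = 0.061362;  (v·dt/L) = 9.9000·0.1/3.4 = 0.291176
tan δ = Δθ·L/(v·dt) = 0.210738  →  δ = 0.2077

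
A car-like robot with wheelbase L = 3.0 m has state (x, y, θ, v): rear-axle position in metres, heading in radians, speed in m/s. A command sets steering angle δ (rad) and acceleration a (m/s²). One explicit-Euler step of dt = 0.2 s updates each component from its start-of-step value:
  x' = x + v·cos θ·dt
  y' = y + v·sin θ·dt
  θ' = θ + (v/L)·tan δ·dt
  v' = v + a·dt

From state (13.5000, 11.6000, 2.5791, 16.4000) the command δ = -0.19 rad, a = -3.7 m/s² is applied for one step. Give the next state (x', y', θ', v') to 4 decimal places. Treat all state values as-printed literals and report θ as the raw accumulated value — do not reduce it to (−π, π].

x' = 13.5000 + 16.4000·cos(2.5791)·0.2 = 10.7254
y' = 11.6000 + 16.4000·sin(2.5791)·0.2 = 13.3492
θ' = 2.5791 + (16.4000/3.0)·tan(-0.19)·0.2 = 2.3688
v' = 16.4000 − 3.7000·0.2 = 15.6600

(10.7254, 13.3492, 2.3688, 15.6600)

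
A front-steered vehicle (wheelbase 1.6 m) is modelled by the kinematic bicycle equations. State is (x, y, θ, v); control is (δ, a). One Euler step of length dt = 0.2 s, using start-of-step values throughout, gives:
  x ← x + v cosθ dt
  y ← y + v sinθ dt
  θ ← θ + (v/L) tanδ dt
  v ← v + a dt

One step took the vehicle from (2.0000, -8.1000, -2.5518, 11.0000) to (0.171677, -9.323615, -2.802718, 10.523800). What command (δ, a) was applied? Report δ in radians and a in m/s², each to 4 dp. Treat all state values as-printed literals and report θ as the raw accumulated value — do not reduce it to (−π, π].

a = (v'−v)/dt = (-0.476200)/0.2 = -2.3810
Δθ = θ'−θ = -0.250918;  (v·dt/L) = 11.0000·0.2/1.6 = 1.375000
tan δ = Δθ·L/(v·dt) = -0.182486  →  δ = -0.1805

δ = -0.1805, a = -2.3810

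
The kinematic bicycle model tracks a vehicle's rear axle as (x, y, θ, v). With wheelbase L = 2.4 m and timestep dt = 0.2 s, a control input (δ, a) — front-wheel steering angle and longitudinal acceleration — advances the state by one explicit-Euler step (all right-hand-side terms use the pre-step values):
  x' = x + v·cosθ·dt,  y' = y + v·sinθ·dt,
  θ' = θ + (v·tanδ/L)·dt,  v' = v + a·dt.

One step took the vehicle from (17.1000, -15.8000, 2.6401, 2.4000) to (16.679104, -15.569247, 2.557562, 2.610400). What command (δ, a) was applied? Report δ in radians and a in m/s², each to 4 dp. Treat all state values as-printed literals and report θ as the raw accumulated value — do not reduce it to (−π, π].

δ = -0.3914, a = 1.0520

a = (v'−v)/dt = (0.210400)/0.2 = 1.0520
Δθ = θ'−θ = -0.082538;  (v·dt/L) = 2.4000·0.2/2.4 = 0.200000
tan δ = Δθ·L/(v·dt) = -0.412690  →  δ = -0.3914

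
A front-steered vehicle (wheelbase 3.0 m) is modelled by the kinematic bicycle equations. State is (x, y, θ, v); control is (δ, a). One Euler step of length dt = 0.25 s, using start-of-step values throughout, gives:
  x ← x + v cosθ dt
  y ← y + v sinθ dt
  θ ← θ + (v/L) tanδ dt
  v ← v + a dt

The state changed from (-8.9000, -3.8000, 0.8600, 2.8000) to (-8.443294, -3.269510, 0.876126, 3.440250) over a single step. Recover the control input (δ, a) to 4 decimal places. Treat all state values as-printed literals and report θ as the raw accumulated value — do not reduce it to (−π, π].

δ = 0.0690, a = 2.5610

a = (v'−v)/dt = (0.640250)/0.25 = 2.5610
Δθ = θ'−θ = 0.016126;  (v·dt/L) = 2.8000·0.25/3.0 = 0.233333
tan δ = Δθ·L/(v·dt) = 0.069111  →  δ = 0.0690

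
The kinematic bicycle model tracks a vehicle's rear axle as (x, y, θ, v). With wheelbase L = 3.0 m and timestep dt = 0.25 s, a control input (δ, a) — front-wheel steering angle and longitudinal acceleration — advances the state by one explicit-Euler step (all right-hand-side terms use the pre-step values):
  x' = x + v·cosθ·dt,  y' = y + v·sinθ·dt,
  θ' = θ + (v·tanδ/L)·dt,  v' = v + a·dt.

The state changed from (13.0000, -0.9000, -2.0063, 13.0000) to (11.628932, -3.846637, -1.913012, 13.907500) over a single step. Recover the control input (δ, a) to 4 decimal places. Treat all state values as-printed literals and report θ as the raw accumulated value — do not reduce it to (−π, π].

δ = 0.0859, a = 3.6300

a = (v'−v)/dt = (0.907500)/0.25 = 3.6300
Δθ = θ'−θ = 0.093288;  (v·dt/L) = 13.0000·0.25/3.0 = 1.083333
tan δ = Δθ·L/(v·dt) = 0.086112  →  δ = 0.0859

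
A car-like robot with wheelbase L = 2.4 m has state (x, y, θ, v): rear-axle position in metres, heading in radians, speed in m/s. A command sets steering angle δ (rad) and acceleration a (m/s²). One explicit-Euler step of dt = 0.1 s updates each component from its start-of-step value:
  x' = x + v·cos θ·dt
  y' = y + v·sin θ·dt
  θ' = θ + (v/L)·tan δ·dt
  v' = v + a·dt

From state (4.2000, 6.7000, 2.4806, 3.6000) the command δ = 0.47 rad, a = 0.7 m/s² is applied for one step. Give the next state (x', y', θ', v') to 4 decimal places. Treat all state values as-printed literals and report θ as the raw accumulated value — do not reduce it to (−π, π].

x' = 4.2000 + 3.6000·cos(2.4806)·0.1 = 3.9158
y' = 6.7000 + 3.6000·sin(2.4806)·0.1 = 6.9210
θ' = 2.4806 + (3.6000/2.4)·tan(0.47)·0.1 = 2.5568
v' = 3.6000 + 0.7000·0.1 = 3.6700

(3.9158, 6.9210, 2.5568, 3.6700)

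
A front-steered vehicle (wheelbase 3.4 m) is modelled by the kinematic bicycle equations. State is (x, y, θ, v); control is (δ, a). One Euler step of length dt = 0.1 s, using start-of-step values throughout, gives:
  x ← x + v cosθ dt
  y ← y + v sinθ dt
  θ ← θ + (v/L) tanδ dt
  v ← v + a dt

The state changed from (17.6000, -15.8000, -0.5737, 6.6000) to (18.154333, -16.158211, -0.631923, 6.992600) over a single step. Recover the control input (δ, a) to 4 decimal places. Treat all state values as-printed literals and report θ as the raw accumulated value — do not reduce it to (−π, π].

a = (v'−v)/dt = (0.392600)/0.1 = 3.9260
Δθ = θ'−θ = -0.058223;  (v·dt/L) = 6.6000·0.1/3.4 = 0.194118
tan δ = Δθ·L/(v·dt) = -0.299937  →  δ = -0.2914

δ = -0.2914, a = 3.9260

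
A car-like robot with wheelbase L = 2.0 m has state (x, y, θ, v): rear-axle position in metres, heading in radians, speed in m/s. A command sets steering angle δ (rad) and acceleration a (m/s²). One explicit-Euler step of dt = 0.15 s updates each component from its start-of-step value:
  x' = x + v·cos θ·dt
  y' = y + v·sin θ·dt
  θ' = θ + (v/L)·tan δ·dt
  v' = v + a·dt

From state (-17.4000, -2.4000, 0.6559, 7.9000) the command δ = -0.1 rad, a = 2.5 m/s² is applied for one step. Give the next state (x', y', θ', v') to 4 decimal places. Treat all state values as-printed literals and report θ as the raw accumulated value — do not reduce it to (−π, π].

x' = -17.4000 + 7.9000·cos(0.6559)·0.15 = -16.4609
y' = -2.4000 + 7.9000·sin(0.6559)·0.15 = -1.6773
θ' = 0.6559 + (7.9000/2.0)·tan(-0.1)·0.15 = 0.5965
v' = 7.9000 + 2.5000·0.15 = 8.2750

(-16.4609, -1.6773, 0.5965, 8.2750)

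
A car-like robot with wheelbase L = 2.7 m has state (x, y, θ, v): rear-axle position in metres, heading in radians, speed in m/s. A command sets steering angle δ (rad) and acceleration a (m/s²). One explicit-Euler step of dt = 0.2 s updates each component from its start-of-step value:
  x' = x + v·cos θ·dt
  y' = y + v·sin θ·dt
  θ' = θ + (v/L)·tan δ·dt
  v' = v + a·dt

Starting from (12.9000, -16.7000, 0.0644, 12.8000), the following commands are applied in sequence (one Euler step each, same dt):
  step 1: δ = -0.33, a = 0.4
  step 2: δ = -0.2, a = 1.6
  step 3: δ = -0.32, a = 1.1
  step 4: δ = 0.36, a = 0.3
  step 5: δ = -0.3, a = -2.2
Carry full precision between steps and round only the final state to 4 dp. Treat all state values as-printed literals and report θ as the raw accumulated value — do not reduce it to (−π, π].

after step 1 (δ=-0.33, a=0.4): (15.454693, -16.535250, -0.260364, 12.880000)
after step 2 (δ=-0.2, a=1.6): (17.943872, -17.198396, -0.453765, 13.200000)
after step 3 (δ=-0.32, a=1.1): (20.316713, -18.355647, -0.777790, 13.420000)
after step 4 (δ=0.36, a=0.3): (22.228972, -20.239027, -0.403618, 13.480000)
after step 5 (δ=-0.3, a=-2.2): (24.708338, -21.297875, -0.712496, 13.040000)

(24.7083, -21.2979, -0.7125, 13.0400)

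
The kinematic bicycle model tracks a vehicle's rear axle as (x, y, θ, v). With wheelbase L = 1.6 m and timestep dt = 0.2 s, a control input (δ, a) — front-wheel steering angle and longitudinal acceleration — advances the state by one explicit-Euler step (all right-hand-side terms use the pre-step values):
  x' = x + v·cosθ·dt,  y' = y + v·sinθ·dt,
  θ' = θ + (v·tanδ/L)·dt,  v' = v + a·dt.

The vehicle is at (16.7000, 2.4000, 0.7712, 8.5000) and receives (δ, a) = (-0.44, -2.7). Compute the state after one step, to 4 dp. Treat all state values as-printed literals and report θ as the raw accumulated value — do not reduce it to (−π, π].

(17.9190, 3.5849, 0.2710, 7.9600)

x' = 16.7000 + 8.5000·cos(0.7712)·0.2 = 17.9190
y' = 2.4000 + 8.5000·sin(0.7712)·0.2 = 3.5849
θ' = 0.7712 + (8.5000/1.6)·tan(-0.44)·0.2 = 0.2710
v' = 8.5000 − 2.7000·0.2 = 7.9600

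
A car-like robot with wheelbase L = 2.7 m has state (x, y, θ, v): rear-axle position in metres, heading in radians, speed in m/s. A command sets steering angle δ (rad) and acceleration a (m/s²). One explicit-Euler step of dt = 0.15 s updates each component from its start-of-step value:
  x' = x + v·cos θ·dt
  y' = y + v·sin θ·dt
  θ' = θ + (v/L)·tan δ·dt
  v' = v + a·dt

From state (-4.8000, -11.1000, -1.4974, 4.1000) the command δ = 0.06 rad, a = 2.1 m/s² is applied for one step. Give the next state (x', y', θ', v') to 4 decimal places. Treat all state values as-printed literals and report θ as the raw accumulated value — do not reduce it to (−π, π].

(-4.7549, -11.7133, -1.4837, 4.4150)

x' = -4.8000 + 4.1000·cos(-1.4974)·0.15 = -4.7549
y' = -11.1000 + 4.1000·sin(-1.4974)·0.15 = -11.7133
θ' = -1.4974 + (4.1000/2.7)·tan(0.06)·0.15 = -1.4837
v' = 4.1000 + 2.1000·0.15 = 4.4150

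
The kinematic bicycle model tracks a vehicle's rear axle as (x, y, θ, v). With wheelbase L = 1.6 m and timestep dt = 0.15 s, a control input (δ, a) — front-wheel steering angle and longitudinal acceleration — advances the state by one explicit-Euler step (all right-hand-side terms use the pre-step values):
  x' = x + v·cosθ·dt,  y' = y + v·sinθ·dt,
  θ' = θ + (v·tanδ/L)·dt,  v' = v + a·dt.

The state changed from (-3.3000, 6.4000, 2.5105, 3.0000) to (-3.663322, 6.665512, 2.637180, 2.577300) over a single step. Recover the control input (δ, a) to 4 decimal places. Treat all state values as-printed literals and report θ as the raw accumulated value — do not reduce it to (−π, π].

a = (v'−v)/dt = (-0.422700)/0.15 = -2.8180
Δθ = θ'−θ = 0.126680;  (v·dt/L) = 3.0000·0.15/1.6 = 0.281250
tan δ = Δθ·L/(v·dt) = 0.450418  →  δ = 0.4232

δ = 0.4232, a = -2.8180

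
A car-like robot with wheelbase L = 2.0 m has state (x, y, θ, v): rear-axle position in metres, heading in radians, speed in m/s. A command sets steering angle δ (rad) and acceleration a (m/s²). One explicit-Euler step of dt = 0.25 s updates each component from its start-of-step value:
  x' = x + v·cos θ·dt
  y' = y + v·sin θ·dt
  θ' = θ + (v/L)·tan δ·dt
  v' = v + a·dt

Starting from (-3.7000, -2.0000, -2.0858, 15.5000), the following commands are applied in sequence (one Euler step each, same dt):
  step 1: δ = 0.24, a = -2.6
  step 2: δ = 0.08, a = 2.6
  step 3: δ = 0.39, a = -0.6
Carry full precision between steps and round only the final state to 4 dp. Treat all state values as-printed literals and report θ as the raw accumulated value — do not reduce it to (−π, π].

(-5.3428, -12.9342, -0.6664, 15.3500)

after step 1 (δ=0.24, a=-2.6): (-5.608585, -5.372377, -1.611661, 14.850000)
after step 2 (δ=0.08, a=2.6): (-5.760254, -9.081778, -1.462844, 15.500000)
after step 3 (δ=0.39, a=-0.6): (-5.342750, -12.934221, -0.666425, 15.350000)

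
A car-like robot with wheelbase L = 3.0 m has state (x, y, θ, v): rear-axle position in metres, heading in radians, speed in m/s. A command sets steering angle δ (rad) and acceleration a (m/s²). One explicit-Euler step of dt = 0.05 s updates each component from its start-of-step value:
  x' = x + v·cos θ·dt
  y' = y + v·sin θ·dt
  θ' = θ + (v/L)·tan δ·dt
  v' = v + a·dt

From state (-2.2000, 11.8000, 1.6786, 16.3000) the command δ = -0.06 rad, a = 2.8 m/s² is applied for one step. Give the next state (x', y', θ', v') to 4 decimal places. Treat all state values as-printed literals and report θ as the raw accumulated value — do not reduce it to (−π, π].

(-2.2877, 12.6103, 1.6623, 16.4400)

x' = -2.2000 + 16.3000·cos(1.6786)·0.05 = -2.2877
y' = 11.8000 + 16.3000·sin(1.6786)·0.05 = 12.6103
θ' = 1.6786 + (16.3000/3.0)·tan(-0.06)·0.05 = 1.6623
v' = 16.3000 + 2.8000·0.05 = 16.4400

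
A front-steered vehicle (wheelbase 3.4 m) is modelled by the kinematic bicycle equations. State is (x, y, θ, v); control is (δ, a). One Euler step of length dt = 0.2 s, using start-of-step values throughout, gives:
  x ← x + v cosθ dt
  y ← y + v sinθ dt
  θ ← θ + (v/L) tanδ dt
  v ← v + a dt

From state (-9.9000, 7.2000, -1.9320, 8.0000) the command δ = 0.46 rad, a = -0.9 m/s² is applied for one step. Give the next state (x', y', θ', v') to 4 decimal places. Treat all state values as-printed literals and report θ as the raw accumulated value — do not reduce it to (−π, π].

x' = -9.9000 + 8.0000·cos(-1.9320)·0.2 = -10.4654
y' = 7.2000 + 8.0000·sin(-1.9320)·0.2 = 5.7032
θ' = -1.9320 + (8.0000/3.4)·tan(0.46)·0.2 = -1.6988
v' = 8.0000 − 0.9000·0.2 = 7.8200

(-10.4654, 5.7032, -1.6988, 7.8200)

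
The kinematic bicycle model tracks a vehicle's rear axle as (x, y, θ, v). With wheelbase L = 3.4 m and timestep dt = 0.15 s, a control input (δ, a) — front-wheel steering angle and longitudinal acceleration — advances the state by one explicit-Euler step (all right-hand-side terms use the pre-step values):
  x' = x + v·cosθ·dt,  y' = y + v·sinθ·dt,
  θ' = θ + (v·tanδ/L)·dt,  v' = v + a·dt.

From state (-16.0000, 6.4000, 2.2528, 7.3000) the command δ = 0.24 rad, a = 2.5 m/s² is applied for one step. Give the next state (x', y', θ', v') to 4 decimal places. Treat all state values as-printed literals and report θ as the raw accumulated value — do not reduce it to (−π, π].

x' = -16.0000 + 7.3000·cos(2.2528)·0.15 = -16.6902
y' = 6.4000 + 7.3000·sin(2.2528)·0.15 = 7.2501
θ' = 2.2528 + (7.3000/3.4)·tan(0.24)·0.15 = 2.3316
v' = 7.3000 + 2.5000·0.15 = 7.6750

(-16.6902, 7.2501, 2.3316, 7.6750)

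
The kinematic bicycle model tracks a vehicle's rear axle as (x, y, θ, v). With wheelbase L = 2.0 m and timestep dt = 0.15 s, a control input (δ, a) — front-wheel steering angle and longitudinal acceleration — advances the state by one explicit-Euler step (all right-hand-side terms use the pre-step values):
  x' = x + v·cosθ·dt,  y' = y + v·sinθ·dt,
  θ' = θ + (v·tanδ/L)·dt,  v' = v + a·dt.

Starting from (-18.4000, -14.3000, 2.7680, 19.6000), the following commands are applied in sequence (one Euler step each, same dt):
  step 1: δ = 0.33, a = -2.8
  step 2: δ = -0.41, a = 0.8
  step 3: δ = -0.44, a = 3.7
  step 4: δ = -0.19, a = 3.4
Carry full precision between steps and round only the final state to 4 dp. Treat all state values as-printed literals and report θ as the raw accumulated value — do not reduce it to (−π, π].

(-27.6805, -9.4738, 1.6785, 20.3650)

after step 1 (δ=0.33, a=-2.8): (-21.137205, -13.227010, 3.271512, 19.180000)
after step 2 (δ=-0.41, a=0.8): (-23.989959, -13.599736, 2.646295, 19.300000)
after step 3 (δ=-0.44, a=3.7): (-26.537058, -12.223760, 1.964840, 19.855000)
after step 4 (δ=-0.19, a=3.4): (-27.680483, -9.473750, 1.678451, 20.365000)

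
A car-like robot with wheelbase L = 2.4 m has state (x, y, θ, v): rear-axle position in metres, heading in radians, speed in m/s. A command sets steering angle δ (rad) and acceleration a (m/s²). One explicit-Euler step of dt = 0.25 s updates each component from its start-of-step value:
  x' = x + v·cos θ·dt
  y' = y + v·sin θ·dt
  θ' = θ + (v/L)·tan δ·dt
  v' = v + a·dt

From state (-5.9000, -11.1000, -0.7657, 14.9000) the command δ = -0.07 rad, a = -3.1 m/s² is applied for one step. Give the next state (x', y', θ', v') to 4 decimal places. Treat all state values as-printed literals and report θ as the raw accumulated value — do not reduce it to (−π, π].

(-3.2147, -13.6816, -0.8745, 14.1250)

x' = -5.9000 + 14.9000·cos(-0.7657)·0.25 = -3.2147
y' = -11.1000 + 14.9000·sin(-0.7657)·0.25 = -13.6816
θ' = -0.7657 + (14.9000/2.4)·tan(-0.07)·0.25 = -0.8745
v' = 14.9000 − 3.1000·0.25 = 14.1250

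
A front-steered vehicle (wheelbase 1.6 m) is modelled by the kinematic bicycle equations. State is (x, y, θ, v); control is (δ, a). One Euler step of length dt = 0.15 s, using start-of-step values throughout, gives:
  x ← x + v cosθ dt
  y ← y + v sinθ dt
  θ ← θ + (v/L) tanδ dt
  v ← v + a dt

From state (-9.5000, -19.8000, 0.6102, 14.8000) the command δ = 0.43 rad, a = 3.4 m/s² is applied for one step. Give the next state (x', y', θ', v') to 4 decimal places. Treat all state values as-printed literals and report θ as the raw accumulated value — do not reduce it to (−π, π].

x' = -9.5000 + 14.8000·cos(0.6102)·0.15 = -7.6806
y' = -19.8000 + 14.8000·sin(0.6102)·0.15 = -18.5279
θ' = 0.6102 + (14.8000/1.6)·tan(0.43)·0.15 = 1.2465
v' = 14.8000 + 3.4000·0.15 = 15.3100

(-7.6806, -18.5279, 1.2465, 15.3100)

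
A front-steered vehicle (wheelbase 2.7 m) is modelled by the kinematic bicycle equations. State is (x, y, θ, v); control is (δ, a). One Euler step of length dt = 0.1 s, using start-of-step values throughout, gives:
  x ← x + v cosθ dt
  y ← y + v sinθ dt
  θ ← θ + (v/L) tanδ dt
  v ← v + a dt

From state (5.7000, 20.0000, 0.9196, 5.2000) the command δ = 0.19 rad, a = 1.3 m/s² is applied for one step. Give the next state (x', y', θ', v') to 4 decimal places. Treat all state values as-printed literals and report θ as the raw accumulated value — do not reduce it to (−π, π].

x' = 5.7000 + 5.2000·cos(0.9196)·0.1 = 6.0152
y' = 20.0000 + 5.2000·sin(0.9196)·0.1 = 20.4136
θ' = 0.9196 + (5.2000/2.7)·tan(0.19)·0.1 = 0.9566
v' = 5.2000 + 1.3000·0.1 = 5.3300

(6.0152, 20.4136, 0.9566, 5.3300)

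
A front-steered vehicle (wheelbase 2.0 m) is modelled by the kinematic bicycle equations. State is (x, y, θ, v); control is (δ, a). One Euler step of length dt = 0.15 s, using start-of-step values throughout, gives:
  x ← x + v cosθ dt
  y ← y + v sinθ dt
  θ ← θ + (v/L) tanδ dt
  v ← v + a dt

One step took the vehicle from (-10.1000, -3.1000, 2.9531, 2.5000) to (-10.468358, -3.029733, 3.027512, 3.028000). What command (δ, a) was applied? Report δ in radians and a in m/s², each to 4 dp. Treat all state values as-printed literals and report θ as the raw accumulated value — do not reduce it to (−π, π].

a = (v'−v)/dt = (0.528000)/0.15 = 3.5200
Δθ = θ'−θ = 0.074412;  (v·dt/L) = 2.5000·0.15/2.0 = 0.187500
tan δ = Δθ·L/(v·dt) = 0.396864  →  δ = 0.3778

δ = 0.3778, a = 3.5200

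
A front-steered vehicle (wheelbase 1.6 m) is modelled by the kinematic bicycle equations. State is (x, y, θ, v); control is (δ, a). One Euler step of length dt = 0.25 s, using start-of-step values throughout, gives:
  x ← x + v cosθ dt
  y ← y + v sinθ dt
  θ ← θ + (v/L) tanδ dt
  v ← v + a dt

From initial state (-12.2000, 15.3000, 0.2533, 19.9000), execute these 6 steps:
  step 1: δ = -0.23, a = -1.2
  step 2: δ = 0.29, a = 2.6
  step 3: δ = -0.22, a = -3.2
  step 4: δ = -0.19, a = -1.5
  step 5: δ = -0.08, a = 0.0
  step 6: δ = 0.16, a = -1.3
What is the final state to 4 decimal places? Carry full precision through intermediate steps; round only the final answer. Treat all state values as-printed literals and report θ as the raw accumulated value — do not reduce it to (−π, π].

after step 1 (δ=-0.23, a=-1.2): (-7.383749, 16.546735, -0.474740, 19.600000)
after step 2 (δ=0.29, a=2.6): (-3.025631, 14.306912, 0.439150, 20.250000)
after step 3 (δ=-0.22, a=-3.2): (1.556507, 16.459335, -0.268396, 19.450000)
after step 4 (δ=-0.19, a=-1.5): (6.244917, 15.169871, -0.852868, 19.075000)
after step 5 (δ=-0.08, a=0.0): (9.381922, 11.578190, -1.091816, 19.075000)
after step 6 (δ=0.16, a=-1.3): (11.579719, 7.346091, -0.610829, 18.750000)

(11.5797, 7.3461, -0.6108, 18.7500)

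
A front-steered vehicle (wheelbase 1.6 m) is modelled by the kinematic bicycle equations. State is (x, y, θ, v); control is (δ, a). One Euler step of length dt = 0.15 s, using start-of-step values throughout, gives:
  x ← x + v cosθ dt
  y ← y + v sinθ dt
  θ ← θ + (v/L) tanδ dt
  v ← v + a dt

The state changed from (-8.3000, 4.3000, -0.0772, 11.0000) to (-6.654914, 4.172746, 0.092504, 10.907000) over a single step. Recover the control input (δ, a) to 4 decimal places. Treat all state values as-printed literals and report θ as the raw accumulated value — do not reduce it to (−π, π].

a = (v'−v)/dt = (-0.093000)/0.15 = -0.6200
Δθ = θ'−θ = 0.169704;  (v·dt/L) = 11.0000·0.15/1.6 = 1.031250
tan δ = Δθ·L/(v·dt) = 0.164561  →  δ = 0.1631

δ = 0.1631, a = -0.6200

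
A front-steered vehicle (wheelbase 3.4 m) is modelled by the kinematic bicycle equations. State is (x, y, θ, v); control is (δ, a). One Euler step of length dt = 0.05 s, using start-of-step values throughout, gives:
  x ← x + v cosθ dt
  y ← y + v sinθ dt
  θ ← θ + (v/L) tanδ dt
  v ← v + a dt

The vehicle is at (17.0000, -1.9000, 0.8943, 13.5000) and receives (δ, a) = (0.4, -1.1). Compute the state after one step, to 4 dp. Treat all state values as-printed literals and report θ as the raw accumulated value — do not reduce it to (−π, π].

x' = 17.0000 + 13.5000·cos(0.8943)·0.05 = 17.4226
y' = -1.9000 + 13.5000·sin(0.8943)·0.05 = -1.3737
θ' = 0.8943 + (13.5000/3.4)·tan(0.4)·0.05 = 0.9782
v' = 13.5000 − 1.1000·0.05 = 13.4450

(17.4226, -1.3737, 0.9782, 13.4450)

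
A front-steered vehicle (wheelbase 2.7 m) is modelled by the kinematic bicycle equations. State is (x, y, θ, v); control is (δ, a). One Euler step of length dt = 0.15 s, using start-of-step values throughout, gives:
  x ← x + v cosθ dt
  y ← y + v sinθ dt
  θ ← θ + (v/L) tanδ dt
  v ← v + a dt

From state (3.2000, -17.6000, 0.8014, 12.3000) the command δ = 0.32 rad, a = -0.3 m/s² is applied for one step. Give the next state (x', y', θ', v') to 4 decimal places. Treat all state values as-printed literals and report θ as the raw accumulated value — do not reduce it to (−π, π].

(4.4836, -16.2747, 1.0278, 12.2550)

x' = 3.2000 + 12.3000·cos(0.8014)·0.15 = 4.4836
y' = -17.6000 + 12.3000·sin(0.8014)·0.15 = -16.2747
θ' = 0.8014 + (12.3000/2.7)·tan(0.32)·0.15 = 1.0278
v' = 12.3000 − 0.3000·0.15 = 12.2550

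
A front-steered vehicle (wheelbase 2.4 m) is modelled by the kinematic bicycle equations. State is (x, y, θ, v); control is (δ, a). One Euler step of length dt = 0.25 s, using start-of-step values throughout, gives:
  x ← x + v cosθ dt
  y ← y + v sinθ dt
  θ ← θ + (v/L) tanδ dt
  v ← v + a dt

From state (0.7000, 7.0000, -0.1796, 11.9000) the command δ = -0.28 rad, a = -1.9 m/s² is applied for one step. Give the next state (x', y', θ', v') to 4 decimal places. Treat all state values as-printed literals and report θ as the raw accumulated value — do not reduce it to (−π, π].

x' = 0.7000 + 11.9000·cos(-0.1796)·0.25 = 3.6271
y' = 7.0000 + 11.9000·sin(-0.1796)·0.25 = 6.4686
θ' = -0.1796 + (11.9000/2.4)·tan(-0.28)·0.25 = -0.5360
v' = 11.9000 − 1.9000·0.25 = 11.4250

(3.6271, 6.4686, -0.5360, 11.4250)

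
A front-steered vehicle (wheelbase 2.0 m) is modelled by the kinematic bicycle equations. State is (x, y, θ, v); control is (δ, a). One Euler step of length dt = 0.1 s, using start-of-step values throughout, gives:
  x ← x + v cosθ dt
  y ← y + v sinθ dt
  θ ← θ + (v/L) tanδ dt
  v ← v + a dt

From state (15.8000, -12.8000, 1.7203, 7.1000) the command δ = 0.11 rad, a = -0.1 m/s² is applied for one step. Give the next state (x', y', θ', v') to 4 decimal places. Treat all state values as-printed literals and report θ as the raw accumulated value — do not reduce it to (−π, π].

(15.6942, -12.0979, 1.7595, 7.0900)

x' = 15.8000 + 7.1000·cos(1.7203)·0.1 = 15.6942
y' = -12.8000 + 7.1000·sin(1.7203)·0.1 = -12.0979
θ' = 1.7203 + (7.1000/2.0)·tan(0.11)·0.1 = 1.7595
v' = 7.1000 − 0.1000·0.1 = 7.0900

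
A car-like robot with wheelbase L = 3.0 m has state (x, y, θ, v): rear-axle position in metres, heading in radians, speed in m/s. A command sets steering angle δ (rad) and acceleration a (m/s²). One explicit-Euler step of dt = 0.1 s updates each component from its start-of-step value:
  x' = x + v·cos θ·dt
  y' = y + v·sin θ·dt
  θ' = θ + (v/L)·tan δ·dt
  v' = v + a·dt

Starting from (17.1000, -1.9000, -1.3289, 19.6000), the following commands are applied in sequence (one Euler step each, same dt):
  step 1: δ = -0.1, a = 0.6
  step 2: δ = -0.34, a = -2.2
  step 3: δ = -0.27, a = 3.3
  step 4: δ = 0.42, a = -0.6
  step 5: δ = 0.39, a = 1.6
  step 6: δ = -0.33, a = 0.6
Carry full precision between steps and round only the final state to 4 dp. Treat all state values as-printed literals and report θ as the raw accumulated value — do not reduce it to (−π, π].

after step 1 (δ=-0.1, a=0.6): (17.569507, -3.802936, -1.394452, 19.660000)
after step 2 (δ=-0.34, a=-2.2): (17.914405, -5.738446, -1.626268, 19.440000)
after step 3 (δ=-0.27, a=3.3): (17.806625, -7.679456, -1.805607, 19.770000)
after step 4 (δ=0.42, a=-0.6): (17.346658, -9.602204, -1.511316, 19.710000)
after step 5 (δ=0.39, a=1.6): (17.463826, -11.569718, -1.241252, 19.870000)
after step 6 (δ=-0.33, a=0.6): (18.106842, -13.449798, -1.468118, 19.930000)

(18.1068, -13.4498, -1.4681, 19.9300)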